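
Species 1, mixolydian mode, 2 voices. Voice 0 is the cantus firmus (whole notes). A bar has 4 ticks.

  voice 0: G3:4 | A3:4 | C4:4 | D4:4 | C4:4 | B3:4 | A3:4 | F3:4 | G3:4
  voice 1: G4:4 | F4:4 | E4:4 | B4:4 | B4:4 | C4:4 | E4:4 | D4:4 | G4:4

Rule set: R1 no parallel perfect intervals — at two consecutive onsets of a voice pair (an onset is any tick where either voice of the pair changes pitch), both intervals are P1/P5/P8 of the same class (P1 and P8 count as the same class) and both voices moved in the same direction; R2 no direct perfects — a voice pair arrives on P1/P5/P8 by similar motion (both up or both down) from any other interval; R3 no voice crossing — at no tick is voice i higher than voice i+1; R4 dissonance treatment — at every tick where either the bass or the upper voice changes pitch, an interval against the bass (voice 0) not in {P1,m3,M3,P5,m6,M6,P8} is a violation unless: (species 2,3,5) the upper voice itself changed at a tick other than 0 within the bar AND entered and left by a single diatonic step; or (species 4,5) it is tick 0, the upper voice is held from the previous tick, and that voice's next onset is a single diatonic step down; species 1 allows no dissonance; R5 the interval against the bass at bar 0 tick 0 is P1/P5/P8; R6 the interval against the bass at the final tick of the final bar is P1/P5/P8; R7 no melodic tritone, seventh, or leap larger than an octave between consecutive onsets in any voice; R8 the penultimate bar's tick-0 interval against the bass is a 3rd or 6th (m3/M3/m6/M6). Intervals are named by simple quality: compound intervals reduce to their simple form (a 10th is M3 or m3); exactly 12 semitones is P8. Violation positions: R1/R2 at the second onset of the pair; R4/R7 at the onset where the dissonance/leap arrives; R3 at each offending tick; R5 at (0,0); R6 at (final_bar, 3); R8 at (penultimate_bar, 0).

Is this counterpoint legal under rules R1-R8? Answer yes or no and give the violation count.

No (4 violations)

bar 0: v0=G3 v1=G4 (P8)
bar 1: v0=A3 v1=F4 (m6)
bar 2: v0=C4 v1=E4 (M3)
bar 3: v0=D4 v1=B4 (M6)
bar 4: v0=C4 v1=B4 (M7)
bar 5: v0=B3 v1=C4 (m2)
bar 6: v0=A3 v1=E4 (P5)
bar 7: v0=F3 v1=D4 (M6)
bar 8: v0=G3 v1=G4 (P8)
  R4 @ bar4.0: C4/B4 M7 untreated
  R4 @ bar5.0: B3/C4 m2 untreated
  R7 @ bar5.0: B4->C4 leap 11st
  R2 @ bar8.0: F3/D4 M6 -> G3/G4 P8 similar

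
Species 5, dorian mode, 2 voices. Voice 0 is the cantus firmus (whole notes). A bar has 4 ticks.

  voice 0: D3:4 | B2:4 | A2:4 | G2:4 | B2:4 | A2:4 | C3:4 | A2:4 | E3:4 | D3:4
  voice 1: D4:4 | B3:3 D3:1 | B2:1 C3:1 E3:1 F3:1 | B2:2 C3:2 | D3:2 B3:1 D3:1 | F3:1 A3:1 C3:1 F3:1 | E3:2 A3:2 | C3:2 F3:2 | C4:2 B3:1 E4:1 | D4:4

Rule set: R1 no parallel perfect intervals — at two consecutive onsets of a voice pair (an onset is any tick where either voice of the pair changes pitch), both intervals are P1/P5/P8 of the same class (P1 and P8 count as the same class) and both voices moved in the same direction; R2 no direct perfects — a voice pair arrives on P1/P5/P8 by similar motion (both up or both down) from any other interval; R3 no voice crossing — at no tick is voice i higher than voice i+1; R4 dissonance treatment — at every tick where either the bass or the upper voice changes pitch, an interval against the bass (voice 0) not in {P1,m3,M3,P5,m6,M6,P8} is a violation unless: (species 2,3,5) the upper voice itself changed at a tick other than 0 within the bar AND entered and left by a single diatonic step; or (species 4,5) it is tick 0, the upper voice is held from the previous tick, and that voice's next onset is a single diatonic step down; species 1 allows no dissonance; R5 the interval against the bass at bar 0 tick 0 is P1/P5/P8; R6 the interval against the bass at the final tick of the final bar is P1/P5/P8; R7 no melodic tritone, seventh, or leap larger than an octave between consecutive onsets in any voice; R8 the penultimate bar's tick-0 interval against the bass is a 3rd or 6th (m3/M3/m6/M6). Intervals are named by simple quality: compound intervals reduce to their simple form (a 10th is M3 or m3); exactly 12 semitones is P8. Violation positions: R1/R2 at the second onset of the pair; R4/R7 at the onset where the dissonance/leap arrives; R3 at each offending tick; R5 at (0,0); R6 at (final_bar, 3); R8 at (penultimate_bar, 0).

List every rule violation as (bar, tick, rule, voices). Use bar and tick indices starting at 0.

bar 0: v0=D3 v1=D4 downbeat P8
bar 1: v0=B2 v1=B3 downbeat P8
bar 2: v0=A2 v1=B2 downbeat M2
bar 3: v0=G2 v1=B2 downbeat M3
bar 4: v0=B2 v1=D3 downbeat m3
bar 5: v0=A2 v1=F3 downbeat m6
bar 6: v0=C3 v1=E3 downbeat M3
bar 7: v0=A2 v1=C3 downbeat m3
bar 8: v0=E3 v1=C4 downbeat m6
bar 9: v0=D3 v1=D4 downbeat P8
  -> R1 @ bar 1 tick 0 v(0, 1): D3/D4 P8 -> B2/B3 P8 similar
  -> R4 @ bar 2 tick 0 v(0, 1): A2/B2 M2 untreated
  -> R7 @ bar 3 tick 0 v(1,): F3->B2 leap 6st
  -> R1 @ bar 9 tick 0 v(0, 1): E3/E4 P8 -> D3/D4 P8 similar

(1, 0, R1, (0, 1))
(2, 0, R4, (0, 1))
(3, 0, R7, (1,))
(9, 0, R1, (0, 1))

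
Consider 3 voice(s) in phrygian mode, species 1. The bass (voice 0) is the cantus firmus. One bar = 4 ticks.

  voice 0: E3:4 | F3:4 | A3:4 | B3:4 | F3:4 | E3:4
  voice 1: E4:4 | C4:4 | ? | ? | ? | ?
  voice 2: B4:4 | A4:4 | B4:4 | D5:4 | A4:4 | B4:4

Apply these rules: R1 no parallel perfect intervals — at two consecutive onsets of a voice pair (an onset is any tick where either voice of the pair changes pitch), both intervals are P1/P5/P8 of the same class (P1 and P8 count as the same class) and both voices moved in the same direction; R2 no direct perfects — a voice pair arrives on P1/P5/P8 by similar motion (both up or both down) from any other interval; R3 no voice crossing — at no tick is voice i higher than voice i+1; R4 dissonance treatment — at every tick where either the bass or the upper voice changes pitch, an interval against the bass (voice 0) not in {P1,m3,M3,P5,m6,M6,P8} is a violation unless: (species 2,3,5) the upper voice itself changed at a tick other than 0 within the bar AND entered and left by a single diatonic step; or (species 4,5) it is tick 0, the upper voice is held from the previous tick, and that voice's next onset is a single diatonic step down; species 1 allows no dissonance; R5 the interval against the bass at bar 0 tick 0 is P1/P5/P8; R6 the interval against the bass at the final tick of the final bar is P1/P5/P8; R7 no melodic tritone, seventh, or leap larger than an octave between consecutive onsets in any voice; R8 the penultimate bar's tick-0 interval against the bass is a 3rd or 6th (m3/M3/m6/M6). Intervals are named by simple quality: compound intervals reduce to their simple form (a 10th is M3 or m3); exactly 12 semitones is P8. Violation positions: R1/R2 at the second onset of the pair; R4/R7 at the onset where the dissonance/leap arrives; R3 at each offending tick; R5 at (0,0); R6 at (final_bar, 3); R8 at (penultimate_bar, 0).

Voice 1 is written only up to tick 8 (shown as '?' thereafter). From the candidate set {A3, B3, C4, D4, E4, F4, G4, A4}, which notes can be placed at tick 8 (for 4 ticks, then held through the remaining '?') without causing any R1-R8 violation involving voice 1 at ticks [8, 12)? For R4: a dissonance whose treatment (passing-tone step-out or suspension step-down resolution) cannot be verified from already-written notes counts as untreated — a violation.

{A3, C4, F4}

A3: legal
B3: violates R4
C4: legal
D4: violates R4
E4: violates R1,R2
F4: legal
G4: violates R4
A4: violates R2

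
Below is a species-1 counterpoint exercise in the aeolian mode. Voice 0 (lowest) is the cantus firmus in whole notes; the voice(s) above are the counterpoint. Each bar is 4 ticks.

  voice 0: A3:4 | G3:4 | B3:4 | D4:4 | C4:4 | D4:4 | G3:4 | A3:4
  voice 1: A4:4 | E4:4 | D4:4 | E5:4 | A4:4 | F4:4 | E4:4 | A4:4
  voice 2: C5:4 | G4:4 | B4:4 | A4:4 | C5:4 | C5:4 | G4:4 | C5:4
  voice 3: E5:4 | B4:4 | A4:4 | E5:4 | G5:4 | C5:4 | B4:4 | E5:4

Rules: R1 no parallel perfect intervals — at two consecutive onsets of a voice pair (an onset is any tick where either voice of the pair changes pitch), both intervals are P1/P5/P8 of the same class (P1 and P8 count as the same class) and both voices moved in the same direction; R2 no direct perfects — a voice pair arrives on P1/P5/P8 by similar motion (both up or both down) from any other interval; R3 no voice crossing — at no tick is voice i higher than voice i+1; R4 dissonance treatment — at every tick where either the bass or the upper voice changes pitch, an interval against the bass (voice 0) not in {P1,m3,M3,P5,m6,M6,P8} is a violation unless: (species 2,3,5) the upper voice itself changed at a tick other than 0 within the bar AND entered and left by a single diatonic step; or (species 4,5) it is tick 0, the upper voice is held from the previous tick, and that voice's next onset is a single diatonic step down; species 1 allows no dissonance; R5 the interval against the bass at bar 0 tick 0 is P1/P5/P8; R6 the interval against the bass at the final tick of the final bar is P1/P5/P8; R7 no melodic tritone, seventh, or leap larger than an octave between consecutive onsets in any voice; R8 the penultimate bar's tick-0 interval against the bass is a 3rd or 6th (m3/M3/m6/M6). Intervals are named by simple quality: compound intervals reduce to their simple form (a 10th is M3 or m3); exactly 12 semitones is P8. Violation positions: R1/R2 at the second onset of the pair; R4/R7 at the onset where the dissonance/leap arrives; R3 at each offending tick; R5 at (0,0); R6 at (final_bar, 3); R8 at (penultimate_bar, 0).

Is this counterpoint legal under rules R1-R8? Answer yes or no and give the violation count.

bar 0: v0=A3 v1=A4 v2=C5 v3=E5 (P5)
bar 1: v0=G3 v1=E4 v2=G4 v3=B4 (M3)
bar 2: v0=B3 v1=D4 v2=B4 v3=A4 (m7)
bar 3: v0=D4 v1=E5 v2=A4 v3=E5 (M2)
bar 4: v0=C4 v1=A4 v2=C5 v3=G5 (P5)
bar 5: v0=D4 v1=F4 v2=C5 v3=C5 (m7)
bar 6: v0=G3 v1=E4 v2=G4 v3=B4 (M3)
bar 7: v0=A3 v1=A4 v2=C5 v3=E5 (P5)
  R5 @ bar0.0: opens on m3
  R1 @ bar1.0: A4/E5 P5 -> E4/B4 P5 similar
  R2 @ bar1.0: A3/C5 m3 -> G3/G4 P8 similar
  R1 @ bar2.0: G3/G4 P8 -> B3/B4 P8 similar
  R1 @ bar2.0: E4/B4 P5 -> D4/A4 P5 similar
  R3 @ bar2.0: B4 above A4
  R4 @ bar2.0: B3/A4 m7 untreated
  R3 @ bar2.1: B4 above A4
  R3 @ bar2.2: B4 above A4
  R3 @ bar2.3: B4 above A4
  R2 @ bar3.0: D4/A4 P5 -> E5/E5 P1 similar
  R3 @ bar3.0: E5 above A4
  R4 @ bar3.0: D4/E5 M2 untreated
  R4 @ bar3.0: D4/E5 M2 untreated
  R7 @ bar3.0: D4->E5 leap 14st
  R3 @ bar3.1: E5 above A4
  R3 @ bar3.2: E5 above A4
  R3 @ bar3.3: E5 above A4
  R1 @ bar4.0: A4/E5 P5 -> C5/G5 P5 similar
  R2 @ bar5.0: A4/G5 m7 -> F4/C5 P5 similar
  R4 @ bar5.0: D4/C5 m7 untreated
  R4 @ bar5.0: D4/C5 m7 untreated
  R1 @ bar6.0: F4/C5 P5 -> E4/B4 P5 similar
  R2 @ bar6.0: D4/C5 m7 -> G3/G4 P8 similar
  R8 @ bar6.0: penult P8 not 3rd/6th
  R1 @ bar7.0: E4/B4 P5 -> A4/E5 P5 similar
  R2 @ bar7.0: G3/E4 M6 -> A3/A4 P8 similar
  R2 @ bar7.0: G3/B4 M3 -> A3/E5 P5 similar
  R6 @ bar7.3: closes on m3

No (29 violations)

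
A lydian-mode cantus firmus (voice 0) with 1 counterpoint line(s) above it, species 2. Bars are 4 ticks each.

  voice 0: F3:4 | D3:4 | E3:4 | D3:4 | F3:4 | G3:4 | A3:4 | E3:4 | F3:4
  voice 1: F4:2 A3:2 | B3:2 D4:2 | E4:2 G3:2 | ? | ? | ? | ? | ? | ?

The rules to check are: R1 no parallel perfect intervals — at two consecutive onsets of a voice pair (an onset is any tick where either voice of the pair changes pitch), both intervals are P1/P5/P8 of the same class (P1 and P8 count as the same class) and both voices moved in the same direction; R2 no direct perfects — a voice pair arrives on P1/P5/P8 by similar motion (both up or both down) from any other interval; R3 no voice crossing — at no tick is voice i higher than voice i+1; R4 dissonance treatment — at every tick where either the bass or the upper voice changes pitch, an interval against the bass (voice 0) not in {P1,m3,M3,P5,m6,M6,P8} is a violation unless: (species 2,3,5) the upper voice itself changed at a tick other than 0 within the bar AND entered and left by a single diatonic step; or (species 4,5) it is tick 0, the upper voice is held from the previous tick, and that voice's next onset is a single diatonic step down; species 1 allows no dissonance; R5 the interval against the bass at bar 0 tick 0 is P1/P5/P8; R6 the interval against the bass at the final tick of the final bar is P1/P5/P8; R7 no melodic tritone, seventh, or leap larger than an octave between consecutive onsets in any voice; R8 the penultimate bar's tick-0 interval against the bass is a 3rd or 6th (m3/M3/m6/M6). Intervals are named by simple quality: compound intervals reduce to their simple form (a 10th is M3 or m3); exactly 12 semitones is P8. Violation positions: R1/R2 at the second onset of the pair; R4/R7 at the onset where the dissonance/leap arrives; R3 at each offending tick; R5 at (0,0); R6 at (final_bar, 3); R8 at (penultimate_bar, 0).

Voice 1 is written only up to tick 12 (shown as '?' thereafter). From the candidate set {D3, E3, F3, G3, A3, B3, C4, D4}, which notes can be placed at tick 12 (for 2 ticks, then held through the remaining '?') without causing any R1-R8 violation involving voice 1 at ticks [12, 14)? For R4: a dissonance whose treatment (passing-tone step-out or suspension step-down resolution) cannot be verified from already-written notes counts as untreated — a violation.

D3: violates R2
E3: violates R4
F3: legal
G3: violates R4
A3: legal
B3: legal
C4: violates R4
D4: legal

{A3, B3, D4, F3}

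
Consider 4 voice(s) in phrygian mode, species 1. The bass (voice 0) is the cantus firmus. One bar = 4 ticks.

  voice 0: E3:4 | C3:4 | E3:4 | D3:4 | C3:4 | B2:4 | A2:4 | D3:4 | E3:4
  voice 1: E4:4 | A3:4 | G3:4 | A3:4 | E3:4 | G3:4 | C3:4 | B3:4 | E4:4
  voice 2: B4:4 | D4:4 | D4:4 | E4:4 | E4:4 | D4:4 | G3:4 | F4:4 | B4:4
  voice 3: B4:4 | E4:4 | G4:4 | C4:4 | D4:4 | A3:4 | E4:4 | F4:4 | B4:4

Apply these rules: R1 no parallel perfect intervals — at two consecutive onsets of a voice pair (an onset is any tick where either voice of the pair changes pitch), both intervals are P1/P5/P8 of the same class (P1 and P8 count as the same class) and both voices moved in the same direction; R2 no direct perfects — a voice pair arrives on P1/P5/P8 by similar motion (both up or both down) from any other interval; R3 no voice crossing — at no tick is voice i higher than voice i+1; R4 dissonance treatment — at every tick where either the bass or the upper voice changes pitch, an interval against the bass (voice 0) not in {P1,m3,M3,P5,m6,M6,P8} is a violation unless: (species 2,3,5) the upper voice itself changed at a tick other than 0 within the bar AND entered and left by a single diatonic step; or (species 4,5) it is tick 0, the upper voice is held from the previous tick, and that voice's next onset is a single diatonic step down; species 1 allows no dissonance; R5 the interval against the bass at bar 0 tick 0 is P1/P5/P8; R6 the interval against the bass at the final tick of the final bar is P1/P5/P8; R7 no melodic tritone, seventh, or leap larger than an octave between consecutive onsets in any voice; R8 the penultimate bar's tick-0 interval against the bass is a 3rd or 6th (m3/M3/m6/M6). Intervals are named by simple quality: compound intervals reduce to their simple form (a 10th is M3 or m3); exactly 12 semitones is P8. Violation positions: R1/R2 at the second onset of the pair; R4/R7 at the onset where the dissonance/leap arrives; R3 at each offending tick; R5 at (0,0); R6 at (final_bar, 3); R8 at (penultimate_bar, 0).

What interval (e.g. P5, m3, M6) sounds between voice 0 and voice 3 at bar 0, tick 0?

voice 0=E3 voice 3=B4 -> P5

P5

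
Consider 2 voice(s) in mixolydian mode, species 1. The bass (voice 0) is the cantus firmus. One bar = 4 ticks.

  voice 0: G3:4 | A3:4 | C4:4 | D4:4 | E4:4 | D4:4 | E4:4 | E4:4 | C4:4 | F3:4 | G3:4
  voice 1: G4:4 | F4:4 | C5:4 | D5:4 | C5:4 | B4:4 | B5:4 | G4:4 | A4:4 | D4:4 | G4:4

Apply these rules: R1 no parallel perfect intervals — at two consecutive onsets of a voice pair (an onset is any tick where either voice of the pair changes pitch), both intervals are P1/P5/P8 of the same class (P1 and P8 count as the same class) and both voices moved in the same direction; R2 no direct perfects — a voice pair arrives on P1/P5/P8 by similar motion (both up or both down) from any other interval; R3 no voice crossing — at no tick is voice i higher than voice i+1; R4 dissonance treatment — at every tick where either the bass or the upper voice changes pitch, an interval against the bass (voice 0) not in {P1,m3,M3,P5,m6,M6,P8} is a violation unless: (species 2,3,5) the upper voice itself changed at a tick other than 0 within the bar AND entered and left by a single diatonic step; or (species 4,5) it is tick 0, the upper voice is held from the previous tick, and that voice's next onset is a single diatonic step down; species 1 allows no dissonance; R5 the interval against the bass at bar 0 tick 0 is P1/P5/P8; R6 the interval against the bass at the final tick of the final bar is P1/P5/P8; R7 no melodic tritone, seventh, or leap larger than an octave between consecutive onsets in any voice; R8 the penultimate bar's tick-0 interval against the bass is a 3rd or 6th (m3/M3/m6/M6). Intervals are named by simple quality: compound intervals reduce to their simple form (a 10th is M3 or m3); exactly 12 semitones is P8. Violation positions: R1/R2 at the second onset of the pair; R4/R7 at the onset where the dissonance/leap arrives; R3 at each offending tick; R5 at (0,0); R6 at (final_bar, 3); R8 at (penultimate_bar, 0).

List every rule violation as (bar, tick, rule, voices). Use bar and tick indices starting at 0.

(2, 0, R2, (0, 1))
(3, 0, R1, (0, 1))
(6, 0, R2, (0, 1))
(7, 0, R7, (1,))
(10, 0, R2, (0, 1))

bar 0: v0=G3 v1=G4 downbeat P8
bar 1: v0=A3 v1=F4 downbeat m6
bar 2: v0=C4 v1=C5 downbeat P8
bar 3: v0=D4 v1=D5 downbeat P8
bar 4: v0=E4 v1=C5 downbeat m6
bar 5: v0=D4 v1=B4 downbeat M6
bar 6: v0=E4 v1=B5 downbeat P5
bar 7: v0=E4 v1=G4 downbeat m3
bar 8: v0=C4 v1=A4 downbeat M6
bar 9: v0=F3 v1=D4 downbeat M6
bar 10: v0=G3 v1=G4 downbeat P8
  -> R2 @ bar 2 tick 0 v(0, 1): A3/F4 m6 -> C4/C5 P8 similar
  -> R1 @ bar 3 tick 0 v(0, 1): C4/C5 P8 -> D4/D5 P8 similar
  -> R2 @ bar 6 tick 0 v(0, 1): D4/B4 M6 -> E4/B5 P5 similar
  -> R7 @ bar 7 tick 0 v(1,): B5->G4 leap 16st
  -> R2 @ bar 10 tick 0 v(0, 1): F3/D4 M6 -> G3/G4 P8 similar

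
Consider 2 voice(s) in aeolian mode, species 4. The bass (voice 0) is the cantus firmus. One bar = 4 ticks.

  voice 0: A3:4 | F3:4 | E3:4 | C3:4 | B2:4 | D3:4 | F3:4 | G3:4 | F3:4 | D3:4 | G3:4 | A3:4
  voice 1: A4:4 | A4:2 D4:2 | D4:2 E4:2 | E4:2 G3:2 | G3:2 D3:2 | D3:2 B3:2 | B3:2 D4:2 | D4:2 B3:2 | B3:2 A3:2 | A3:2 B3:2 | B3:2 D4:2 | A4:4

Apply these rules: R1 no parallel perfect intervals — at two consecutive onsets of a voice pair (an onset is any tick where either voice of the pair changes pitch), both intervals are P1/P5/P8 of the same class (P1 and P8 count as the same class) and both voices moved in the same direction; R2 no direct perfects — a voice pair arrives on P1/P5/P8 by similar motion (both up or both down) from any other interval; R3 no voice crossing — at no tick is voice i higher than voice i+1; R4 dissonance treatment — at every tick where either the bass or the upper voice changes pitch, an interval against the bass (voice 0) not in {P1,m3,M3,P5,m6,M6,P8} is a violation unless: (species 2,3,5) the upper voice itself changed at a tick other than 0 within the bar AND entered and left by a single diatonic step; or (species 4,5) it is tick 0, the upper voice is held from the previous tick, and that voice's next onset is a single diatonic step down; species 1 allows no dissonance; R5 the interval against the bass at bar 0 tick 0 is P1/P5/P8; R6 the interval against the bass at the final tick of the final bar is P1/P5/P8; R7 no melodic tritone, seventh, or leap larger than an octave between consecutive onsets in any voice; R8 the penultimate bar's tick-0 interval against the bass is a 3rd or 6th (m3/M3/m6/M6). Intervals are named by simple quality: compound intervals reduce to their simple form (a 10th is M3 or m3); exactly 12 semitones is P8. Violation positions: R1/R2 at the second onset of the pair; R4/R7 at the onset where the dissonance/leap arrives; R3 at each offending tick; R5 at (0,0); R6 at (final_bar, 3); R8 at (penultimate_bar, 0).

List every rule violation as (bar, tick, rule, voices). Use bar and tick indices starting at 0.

bar 0: v0=A3 v1=A4 downbeat P8
bar 1: v0=F3 v1=A4 downbeat M3
bar 2: v0=E3 v1=D4 downbeat m7
bar 3: v0=C3 v1=E4 downbeat M3
bar 4: v0=B2 v1=G3 downbeat m6
bar 5: v0=D3 v1=D3 downbeat P1
bar 6: v0=F3 v1=B3 downbeat TT
bar 7: v0=G3 v1=D4 downbeat P5
bar 8: v0=F3 v1=B3 downbeat TT
bar 9: v0=D3 v1=A3 downbeat P5
bar 10: v0=G3 v1=B3 downbeat M3
bar 11: v0=A3 v1=A4 downbeat P8
  -> R4 @ bar 2 tick 0 v(0, 1): E3/D4 m7 untreated
  -> R4 @ bar 6 tick 0 v(0, 1): F3/B3 TT untreated
  -> R2 @ bar 11 tick 0 v(0, 1): G3/D4 P5 -> A3/A4 P8 similar

(2, 0, R4, (0, 1))
(6, 0, R4, (0, 1))
(11, 0, R2, (0, 1))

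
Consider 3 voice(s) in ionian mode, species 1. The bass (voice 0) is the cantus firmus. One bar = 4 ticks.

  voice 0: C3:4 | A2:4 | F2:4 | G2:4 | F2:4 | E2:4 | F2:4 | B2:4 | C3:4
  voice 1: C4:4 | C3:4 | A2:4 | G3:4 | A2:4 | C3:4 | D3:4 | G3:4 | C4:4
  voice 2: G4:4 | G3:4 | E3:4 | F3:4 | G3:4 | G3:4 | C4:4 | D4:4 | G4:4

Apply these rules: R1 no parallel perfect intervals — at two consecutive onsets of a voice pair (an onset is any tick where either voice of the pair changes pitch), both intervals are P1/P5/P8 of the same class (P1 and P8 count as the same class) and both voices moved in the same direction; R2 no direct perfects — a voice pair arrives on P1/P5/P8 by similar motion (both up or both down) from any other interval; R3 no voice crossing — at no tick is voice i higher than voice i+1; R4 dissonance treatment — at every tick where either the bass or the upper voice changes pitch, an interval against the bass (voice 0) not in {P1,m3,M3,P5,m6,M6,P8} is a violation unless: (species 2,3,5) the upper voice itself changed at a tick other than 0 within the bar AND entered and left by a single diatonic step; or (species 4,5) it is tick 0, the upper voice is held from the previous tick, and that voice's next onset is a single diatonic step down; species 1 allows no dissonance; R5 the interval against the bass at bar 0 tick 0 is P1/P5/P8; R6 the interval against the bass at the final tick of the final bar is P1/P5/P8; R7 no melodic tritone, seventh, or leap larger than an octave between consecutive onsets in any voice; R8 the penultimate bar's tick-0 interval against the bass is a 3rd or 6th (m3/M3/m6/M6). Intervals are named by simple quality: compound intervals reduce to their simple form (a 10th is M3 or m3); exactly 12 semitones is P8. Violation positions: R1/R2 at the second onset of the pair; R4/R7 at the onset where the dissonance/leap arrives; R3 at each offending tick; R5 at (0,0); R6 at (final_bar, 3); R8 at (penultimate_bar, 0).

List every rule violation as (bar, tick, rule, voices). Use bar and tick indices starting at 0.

bar 0: v0=C3 v1=C4 v2=G4 downbeat P5
bar 1: v0=A2 v1=C3 v2=G3 downbeat m7
bar 2: v0=F2 v1=A2 v2=E3 downbeat M7
bar 3: v0=G2 v1=G3 v2=F3 downbeat m7
bar 4: v0=F2 v1=A2 v2=G3 downbeat M2
bar 5: v0=E2 v1=C3 v2=G3 downbeat m3
bar 6: v0=F2 v1=D3 v2=C4 downbeat P5
bar 7: v0=B2 v1=G3 v2=D4 downbeat m3
bar 8: v0=C3 v1=C4 v2=G4 downbeat P5
  -> R1 @ bar 1 tick 0 v(1, 2): C4/G4 P5 -> C3/G3 P5 similar
  -> R4 @ bar 1 tick 0 v(0, 2): A2/G3 m7 untreated
  -> R1 @ bar 2 tick 0 v(1, 2): C3/G3 P5 -> A2/E3 P5 similar
  -> R4 @ bar 2 tick 0 v(0, 2): F2/E3 M7 untreated
  -> R2 @ bar 3 tick 0 v(0, 1): F2/A2 M3 -> G2/G3 P8 similar
  -> R3 @ bar 3 tick 0 v(1, 2): G3 above F3
  -> R4 @ bar 3 tick 0 v(0, 2): G2/F3 m7 untreated
  -> R7 @ bar 3 tick 0 v(1,): A2->G3 leap 10st
  -> R3 @ bar 3 tick 1 v(1, 2): G3 above F3
  -> R3 @ bar 3 tick 2 v(1, 2): G3 above F3
  -> R3 @ bar 3 tick 3 v(1, 2): G3 above F3
  -> R4 @ bar 4 tick 0 v(0, 2): F2/G3 M2 untreated
  -> R7 @ bar 4 tick 0 v(1,): G3->A2 leap 10st
  -> R2 @ bar 6 tick 0 v(0, 2): E2/G3 m3 -> F2/C4 P5 similar
  -> R2 @ bar 7 tick 0 v(1, 2): D3/C4 m7 -> G3/D4 P5 similar
  -> R7 @ bar 7 tick 0 v(0,): F2->B2 leap 6st
  -> R1 @ bar 8 tick 0 v(1, 2): G3/D4 P5 -> C4/G4 P5 similar
  -> R2 @ bar 8 tick 0 v(0, 1): B2/G3 m6 -> C3/C4 P8 similar
  -> R2 @ bar 8 tick 0 v(0, 2): B2/D4 m3 -> C3/G4 P5 similar

(1, 0, R1, (1, 2))
(1, 0, R4, (0, 2))
(2, 0, R1, (1, 2))
(2, 0, R4, (0, 2))
(3, 0, R2, (0, 1))
(3, 0, R3, (1, 2))
(3, 0, R4, (0, 2))
(3, 0, R7, (1,))
(3, 1, R3, (1, 2))
(3, 2, R3, (1, 2))
(3, 3, R3, (1, 2))
(4, 0, R4, (0, 2))
(4, 0, R7, (1,))
(6, 0, R2, (0, 2))
(7, 0, R2, (1, 2))
(7, 0, R7, (0,))
(8, 0, R1, (1, 2))
(8, 0, R2, (0, 1))
(8, 0, R2, (0, 2))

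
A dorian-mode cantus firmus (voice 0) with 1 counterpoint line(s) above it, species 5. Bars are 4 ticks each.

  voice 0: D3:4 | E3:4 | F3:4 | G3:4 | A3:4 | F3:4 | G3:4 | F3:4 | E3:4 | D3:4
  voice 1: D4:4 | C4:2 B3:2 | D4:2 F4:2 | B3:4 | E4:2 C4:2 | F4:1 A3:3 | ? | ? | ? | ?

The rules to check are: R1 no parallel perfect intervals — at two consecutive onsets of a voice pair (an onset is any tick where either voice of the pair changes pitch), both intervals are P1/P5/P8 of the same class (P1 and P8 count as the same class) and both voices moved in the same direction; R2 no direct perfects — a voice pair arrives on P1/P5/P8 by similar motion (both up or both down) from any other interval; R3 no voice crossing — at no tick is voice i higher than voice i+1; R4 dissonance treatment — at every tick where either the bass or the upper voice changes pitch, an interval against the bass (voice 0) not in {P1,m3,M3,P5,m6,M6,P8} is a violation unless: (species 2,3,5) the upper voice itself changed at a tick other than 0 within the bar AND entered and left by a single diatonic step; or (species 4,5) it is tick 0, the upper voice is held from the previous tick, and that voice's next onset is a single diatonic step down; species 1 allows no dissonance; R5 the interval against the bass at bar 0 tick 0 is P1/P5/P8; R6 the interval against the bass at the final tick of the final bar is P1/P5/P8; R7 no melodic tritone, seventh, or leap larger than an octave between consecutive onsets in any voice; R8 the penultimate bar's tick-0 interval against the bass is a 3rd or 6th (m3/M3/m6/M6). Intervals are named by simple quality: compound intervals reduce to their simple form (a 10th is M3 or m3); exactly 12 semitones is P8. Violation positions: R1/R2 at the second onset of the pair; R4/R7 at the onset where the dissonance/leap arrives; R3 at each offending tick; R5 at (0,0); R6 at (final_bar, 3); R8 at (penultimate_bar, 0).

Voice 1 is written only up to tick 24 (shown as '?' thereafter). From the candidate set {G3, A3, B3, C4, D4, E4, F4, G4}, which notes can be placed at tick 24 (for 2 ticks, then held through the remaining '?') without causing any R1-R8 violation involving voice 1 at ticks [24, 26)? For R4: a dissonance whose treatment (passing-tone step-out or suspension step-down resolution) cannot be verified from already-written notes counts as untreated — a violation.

G3: legal
A3: violates R4
B3: legal
C4: violates R4
D4: violates R2
E4: legal
F4: violates R4
G4: violates R2,R7

{B3, E4, G3}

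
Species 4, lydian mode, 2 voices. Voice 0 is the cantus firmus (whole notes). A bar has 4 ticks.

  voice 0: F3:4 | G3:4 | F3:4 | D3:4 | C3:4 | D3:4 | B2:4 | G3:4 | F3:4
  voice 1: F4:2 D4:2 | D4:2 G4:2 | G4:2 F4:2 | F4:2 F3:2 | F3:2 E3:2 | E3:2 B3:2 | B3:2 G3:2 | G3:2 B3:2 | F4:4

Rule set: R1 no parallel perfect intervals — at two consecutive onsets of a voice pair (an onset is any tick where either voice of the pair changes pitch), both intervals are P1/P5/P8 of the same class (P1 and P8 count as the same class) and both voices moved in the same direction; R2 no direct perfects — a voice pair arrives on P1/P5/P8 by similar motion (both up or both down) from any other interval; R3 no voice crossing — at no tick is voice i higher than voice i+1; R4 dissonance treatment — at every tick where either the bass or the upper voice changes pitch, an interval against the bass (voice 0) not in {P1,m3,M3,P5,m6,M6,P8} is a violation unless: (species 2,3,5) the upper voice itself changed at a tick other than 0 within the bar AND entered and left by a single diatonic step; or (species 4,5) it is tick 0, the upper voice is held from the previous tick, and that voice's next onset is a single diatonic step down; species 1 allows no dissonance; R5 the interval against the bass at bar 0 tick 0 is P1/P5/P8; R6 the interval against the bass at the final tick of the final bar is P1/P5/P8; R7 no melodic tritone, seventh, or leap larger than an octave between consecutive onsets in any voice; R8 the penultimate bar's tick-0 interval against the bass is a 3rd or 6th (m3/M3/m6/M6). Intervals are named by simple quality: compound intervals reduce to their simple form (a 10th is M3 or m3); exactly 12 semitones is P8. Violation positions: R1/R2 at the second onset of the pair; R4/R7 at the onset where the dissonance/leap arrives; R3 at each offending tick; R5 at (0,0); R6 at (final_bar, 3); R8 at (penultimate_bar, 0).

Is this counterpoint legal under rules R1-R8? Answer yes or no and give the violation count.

bar 0: v0=F3 v1=F4 (P8)
bar 1: v0=G3 v1=D4 (P5)
bar 2: v0=F3 v1=G4 (M2)
bar 3: v0=D3 v1=F4 (m3)
bar 4: v0=C3 v1=F3 (P4)
bar 5: v0=D3 v1=E3 (M2)
bar 6: v0=B2 v1=B3 (P8)
bar 7: v0=G3 v1=G3 (P1)
bar 8: v0=F3 v1=F4 (P8)
  R4 @ bar5.0: D3/E3 M2 untreated
  R8 @ bar7.0: penult P1 not 3rd/6th
  R7 @ bar8.0: B3->F4 leap 6st

No (3 violations)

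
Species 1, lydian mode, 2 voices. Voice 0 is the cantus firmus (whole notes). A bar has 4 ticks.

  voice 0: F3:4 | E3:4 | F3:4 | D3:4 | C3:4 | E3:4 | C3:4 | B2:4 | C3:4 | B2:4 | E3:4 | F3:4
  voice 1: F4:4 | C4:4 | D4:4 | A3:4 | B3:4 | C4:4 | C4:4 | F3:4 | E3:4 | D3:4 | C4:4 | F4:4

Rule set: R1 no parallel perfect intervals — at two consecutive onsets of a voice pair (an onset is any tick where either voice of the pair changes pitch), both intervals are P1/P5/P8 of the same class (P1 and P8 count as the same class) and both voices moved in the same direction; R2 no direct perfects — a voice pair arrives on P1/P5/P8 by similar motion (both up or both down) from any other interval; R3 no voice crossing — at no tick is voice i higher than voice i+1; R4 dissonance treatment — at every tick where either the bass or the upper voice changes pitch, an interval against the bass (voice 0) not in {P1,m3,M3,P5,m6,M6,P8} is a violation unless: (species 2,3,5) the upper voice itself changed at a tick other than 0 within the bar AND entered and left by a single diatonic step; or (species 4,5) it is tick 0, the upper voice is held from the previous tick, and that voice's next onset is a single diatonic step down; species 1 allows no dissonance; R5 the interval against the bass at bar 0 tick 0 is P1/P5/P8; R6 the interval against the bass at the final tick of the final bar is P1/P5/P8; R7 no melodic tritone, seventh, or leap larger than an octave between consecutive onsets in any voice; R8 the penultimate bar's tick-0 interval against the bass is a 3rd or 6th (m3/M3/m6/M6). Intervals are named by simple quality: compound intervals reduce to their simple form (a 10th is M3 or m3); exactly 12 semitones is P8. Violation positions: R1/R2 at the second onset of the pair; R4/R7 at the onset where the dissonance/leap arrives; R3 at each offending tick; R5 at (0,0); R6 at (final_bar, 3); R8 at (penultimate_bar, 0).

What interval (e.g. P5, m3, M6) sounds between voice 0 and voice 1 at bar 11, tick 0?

voice 0=F3 voice 1=F4 -> P8

P8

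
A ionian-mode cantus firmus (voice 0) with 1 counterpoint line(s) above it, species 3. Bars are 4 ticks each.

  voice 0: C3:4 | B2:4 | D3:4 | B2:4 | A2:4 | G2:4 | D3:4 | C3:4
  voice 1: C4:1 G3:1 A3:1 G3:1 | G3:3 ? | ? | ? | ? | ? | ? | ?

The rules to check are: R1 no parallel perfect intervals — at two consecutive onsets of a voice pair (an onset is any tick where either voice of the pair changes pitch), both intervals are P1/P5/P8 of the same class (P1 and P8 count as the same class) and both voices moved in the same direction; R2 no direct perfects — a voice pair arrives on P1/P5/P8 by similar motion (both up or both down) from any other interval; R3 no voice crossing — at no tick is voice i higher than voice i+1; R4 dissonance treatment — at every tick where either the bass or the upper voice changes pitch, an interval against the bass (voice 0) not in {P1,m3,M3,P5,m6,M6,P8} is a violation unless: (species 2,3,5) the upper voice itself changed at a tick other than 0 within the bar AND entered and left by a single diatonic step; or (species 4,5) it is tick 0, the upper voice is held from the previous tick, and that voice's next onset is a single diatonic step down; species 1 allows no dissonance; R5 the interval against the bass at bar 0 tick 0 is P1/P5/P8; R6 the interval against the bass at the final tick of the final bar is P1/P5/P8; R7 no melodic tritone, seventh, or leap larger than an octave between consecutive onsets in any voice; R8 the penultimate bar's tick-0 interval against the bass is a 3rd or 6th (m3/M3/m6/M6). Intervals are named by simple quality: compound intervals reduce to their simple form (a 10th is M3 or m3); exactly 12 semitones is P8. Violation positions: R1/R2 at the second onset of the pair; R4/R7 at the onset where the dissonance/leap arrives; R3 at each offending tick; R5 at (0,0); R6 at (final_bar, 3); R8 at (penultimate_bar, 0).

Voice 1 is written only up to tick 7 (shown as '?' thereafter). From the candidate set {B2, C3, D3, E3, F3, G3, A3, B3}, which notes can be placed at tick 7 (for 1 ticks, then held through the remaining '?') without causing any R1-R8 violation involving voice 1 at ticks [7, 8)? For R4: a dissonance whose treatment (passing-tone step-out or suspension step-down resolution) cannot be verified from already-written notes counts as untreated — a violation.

{B2, B3, D3, G3}

B2: legal
C3: violates R4
D3: legal
E3: violates R4
F3: violates R4
G3: legal
A3: violates R4
B3: legal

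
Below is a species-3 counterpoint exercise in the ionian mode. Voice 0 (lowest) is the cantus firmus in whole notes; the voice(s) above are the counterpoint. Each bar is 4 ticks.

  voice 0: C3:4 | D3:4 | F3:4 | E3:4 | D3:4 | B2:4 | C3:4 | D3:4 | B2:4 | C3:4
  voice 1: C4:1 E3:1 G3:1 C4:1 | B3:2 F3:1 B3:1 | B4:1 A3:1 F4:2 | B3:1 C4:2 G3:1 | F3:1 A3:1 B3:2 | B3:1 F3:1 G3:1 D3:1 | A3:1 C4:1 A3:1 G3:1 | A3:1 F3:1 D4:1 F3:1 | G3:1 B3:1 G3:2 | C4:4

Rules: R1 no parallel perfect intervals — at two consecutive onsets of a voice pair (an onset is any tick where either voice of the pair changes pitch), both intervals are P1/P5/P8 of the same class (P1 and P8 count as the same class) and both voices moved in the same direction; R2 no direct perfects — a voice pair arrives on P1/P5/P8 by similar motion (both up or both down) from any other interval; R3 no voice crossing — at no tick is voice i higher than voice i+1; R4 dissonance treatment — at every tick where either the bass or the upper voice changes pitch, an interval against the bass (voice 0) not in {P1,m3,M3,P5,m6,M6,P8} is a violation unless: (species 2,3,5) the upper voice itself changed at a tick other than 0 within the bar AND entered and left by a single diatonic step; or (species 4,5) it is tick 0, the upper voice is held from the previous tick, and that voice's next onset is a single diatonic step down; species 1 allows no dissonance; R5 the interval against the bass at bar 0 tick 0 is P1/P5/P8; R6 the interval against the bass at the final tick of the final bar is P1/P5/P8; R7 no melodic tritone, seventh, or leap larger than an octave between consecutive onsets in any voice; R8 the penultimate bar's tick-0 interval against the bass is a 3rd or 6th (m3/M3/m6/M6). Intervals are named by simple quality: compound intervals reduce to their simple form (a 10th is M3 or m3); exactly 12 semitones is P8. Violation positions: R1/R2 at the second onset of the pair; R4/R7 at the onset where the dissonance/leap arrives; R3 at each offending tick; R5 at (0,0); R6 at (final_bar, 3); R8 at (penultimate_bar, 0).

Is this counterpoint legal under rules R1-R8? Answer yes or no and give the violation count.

No (10 violations)

bar 0: v0=C3 v1=C4 (P8)
bar 1: v0=D3 v1=B3 (M6)
bar 2: v0=F3 v1=B4 (TT)
bar 3: v0=E3 v1=B3 (P5)
bar 4: v0=D3 v1=F3 (m3)
bar 5: v0=B2 v1=B3 (P8)
bar 6: v0=C3 v1=A3 (M6)
bar 7: v0=D3 v1=A3 (P5)
bar 8: v0=B2 v1=G3 (m6)
bar 9: v0=C3 v1=C4 (P8)
  R7 @ bar1.2: B3->F3 leap 6st
  R7 @ bar1.3: F3->B3 leap 6st
  R4 @ bar2.0: F3/B4 TT untreated
  R7 @ bar2.1: B4->A3 leap 14st
  R2 @ bar3.0: F3/F4 P8 -> E3/B3 P5 similar
  R7 @ bar3.0: F4->B3 leap 6st
  R4 @ bar5.1: B2/F3 TT untreated
  R7 @ bar5.1: B3->F3 leap 6st
  R1 @ bar7.0: C3/G3 P5 -> D3/A3 P5 similar
  R2 @ bar9.0: B2/G3 m6 -> C3/C4 P8 similar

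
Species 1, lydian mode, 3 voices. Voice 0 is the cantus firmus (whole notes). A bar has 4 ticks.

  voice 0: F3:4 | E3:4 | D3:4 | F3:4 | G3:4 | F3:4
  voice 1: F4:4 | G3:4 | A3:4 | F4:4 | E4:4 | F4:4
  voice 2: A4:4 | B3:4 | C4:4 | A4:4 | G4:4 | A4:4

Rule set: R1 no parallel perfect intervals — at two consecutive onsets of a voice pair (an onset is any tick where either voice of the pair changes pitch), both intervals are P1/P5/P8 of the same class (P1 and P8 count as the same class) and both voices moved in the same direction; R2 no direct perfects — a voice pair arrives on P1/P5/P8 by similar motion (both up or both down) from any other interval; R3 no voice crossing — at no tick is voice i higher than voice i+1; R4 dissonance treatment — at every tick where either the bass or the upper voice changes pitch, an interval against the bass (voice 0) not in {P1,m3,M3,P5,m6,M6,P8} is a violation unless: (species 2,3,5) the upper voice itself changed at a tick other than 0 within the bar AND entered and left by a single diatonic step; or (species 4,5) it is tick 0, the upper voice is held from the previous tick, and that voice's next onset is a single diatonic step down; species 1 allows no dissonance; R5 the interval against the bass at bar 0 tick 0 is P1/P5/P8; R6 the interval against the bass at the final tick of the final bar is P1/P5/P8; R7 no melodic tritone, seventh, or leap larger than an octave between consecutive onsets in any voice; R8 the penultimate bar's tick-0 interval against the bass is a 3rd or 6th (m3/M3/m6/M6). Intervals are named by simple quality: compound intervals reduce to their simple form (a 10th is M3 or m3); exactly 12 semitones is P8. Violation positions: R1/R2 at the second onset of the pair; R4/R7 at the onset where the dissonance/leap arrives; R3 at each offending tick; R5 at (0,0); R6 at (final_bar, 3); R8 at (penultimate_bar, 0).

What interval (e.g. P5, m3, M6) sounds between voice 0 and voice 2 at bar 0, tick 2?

voice 0=F3 voice 2=A4 -> M3

M3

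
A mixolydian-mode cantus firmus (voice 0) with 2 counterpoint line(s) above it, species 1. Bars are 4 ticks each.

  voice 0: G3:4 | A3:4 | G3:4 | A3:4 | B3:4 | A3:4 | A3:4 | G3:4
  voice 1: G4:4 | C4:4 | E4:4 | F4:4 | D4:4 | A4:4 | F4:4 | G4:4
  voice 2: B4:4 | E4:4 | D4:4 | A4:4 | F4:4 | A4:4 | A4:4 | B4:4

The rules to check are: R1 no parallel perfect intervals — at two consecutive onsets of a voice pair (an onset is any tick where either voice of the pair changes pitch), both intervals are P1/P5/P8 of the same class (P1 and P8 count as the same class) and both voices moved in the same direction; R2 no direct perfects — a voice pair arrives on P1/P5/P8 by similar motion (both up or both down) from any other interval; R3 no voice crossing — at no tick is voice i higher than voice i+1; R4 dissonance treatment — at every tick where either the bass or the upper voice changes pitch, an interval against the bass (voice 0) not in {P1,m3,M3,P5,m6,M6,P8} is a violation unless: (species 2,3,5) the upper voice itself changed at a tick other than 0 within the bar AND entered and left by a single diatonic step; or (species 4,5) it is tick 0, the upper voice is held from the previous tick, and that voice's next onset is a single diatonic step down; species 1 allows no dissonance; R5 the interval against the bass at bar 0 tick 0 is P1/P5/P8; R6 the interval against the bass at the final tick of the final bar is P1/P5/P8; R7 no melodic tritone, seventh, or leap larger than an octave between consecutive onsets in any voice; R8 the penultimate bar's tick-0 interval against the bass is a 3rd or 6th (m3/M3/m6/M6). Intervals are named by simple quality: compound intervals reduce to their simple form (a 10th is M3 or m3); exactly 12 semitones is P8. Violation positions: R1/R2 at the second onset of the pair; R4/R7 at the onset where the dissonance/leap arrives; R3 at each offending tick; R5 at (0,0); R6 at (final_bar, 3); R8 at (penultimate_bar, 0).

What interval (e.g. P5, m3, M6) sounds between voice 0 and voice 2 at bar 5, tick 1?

P8

voice 0=A3 voice 2=A4 -> P8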